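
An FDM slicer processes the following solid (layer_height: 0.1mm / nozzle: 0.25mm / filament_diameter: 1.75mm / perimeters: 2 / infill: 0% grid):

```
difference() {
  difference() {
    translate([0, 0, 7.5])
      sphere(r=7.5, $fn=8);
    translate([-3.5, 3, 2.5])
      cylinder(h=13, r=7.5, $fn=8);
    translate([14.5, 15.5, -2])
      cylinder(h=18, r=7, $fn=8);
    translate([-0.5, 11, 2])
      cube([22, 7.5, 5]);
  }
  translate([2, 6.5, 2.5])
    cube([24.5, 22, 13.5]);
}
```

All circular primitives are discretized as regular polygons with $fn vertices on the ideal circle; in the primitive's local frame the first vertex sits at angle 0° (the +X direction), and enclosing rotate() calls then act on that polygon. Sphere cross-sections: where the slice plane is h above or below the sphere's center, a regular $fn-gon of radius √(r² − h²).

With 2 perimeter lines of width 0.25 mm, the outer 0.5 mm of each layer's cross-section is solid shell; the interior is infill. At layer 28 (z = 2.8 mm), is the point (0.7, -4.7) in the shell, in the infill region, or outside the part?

infill

At z = 2.8 mm: the r=7.5 sphere contributes a regular 8-gon of circumradius √(7.5²−4.7²) = 5.845; the cylinder at (-3.5, 3): section is a regular 8-gon, circumradius r=7.5; the r=7 cylinder at (14.5, 15.5) contributes a regular 8-gon of circumradius 7; the cube at (-0.5, 11) (footprint 22×7.5) is included at this height; After the difference (first − rest): starting from the r=7.5 sphere, the r=7.5 cylinder at (-3.5, 3) partially overlaps it — only the 67.37 mm² overlap (of its 159.10 mm²) is removed, clipping the outline; the r=7 cylinder at (14.5, 15.5) misses the remaining region (no effect); the 22×7.5 cube at (-0.5, 11) misses the remaining region (no effect) — 1 connected region; the cube at (2, 6.5) is present — its section is the full 24.5×22 rectangle; Subtracting the remaining from the first: starting from that combined region, the 24.5×22 cube at (2, 6.5) misses the remaining region (no effect) — 1 connected region. Overall, the cross-section is a single solid region. The nearest boundary edge runs (4.13, -4.13)→(-0.00, -5.84); distance from the point to it = 0.79 mm. The point is inside the cross-section and 0.79 mm from the nearest boundary — more than the 0.5 mm shell width (2 × 0.25), so it's in the infill interior.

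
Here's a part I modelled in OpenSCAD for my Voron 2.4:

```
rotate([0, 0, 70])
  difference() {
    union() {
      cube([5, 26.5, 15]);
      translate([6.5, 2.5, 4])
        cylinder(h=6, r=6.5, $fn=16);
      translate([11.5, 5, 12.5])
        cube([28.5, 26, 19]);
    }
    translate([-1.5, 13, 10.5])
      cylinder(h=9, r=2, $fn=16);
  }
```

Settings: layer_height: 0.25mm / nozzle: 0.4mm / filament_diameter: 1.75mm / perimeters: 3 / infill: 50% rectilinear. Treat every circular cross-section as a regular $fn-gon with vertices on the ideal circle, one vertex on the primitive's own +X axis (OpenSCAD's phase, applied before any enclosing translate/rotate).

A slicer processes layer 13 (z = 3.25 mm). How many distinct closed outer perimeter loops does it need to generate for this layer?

At z = 3.25 mm: the cube (footprint 5×26.5) is included at this height; the cylinder at (6.5, 2.5) does not reach this height (z outside [4, 10]); the cube at (11.5, 5) does not reach this height (z outside [12.5, 31.5]); Taking the union: only the 5×26.5 cube is present, so the union is just that shape — 1 connected region; the cylinder at (-1.5, 13) is not intersected at this z (z outside [10.5, 19.5]); After the difference (first − rest): none of the subtracted shapes is present at this height, so that combined region is unchanged — 1 connected region; (whole slice rotated 70° about Z — lengths, areas and connectivity unchanged). The result has 1 disconnected region.

1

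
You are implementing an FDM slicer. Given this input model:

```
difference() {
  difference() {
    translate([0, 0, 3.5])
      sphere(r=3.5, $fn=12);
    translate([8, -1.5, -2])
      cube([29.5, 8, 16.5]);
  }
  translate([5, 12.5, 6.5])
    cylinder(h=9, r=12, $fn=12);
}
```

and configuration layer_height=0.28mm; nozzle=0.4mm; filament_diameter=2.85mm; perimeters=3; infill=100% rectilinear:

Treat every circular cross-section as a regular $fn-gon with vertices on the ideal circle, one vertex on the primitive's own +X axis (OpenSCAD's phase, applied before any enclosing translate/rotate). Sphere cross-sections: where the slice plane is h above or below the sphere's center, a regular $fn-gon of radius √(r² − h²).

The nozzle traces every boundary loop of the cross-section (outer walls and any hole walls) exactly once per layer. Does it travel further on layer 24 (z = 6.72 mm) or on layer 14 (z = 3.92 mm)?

layer 14 (z = 3.92 mm)

Layer 24 (z = 6.72): the sphere: section is a regular 12-gon, circumradius = √(r²−h²) = √(3.5²−3.22²) = 1.372 (perimeter = 2·12·1.372·sin(180°/12) = 8.52 mm); the 29.5×8 cube at (8, -1.5) contributes its full rectangle (perimeter 75.00 mm); Subtracting the remaining from the first: starting from the r=3.5 sphere, the 29.5×8 cube at (8, -1.5) misses the remaining region (no effect) — boundary = 8.52 mm; the cylinder at (5, 12.5): section is a regular 12-gon, circumradius r=12 (perimeter = 2·12·12.000·sin(180°/12) = 74.54 mm); Subtracting the remaining from the first: starting from the result so far, the r=12 cylinder at (5, 12.5) misses the remaining region (no effect) — boundary = 8.52 mm. So its perimeter = 8.52 mm. Layer 14 (z = 3.92): the sphere: section is a regular 12-gon, circumradius = √(r²−h²) = √(3.5²−0.42²) = 3.475 (perimeter = 2·12·3.475·sin(180°/12) = 21.58 mm); the 29.5×8 cube at (8, -1.5) contributes its full rectangle (perimeter 75.00 mm); Taking the first minus the rest: starting from the r=3.5 sphere, the 29.5×8 cube at (8, -1.5) misses the remaining region (no effect) — boundary = 21.58 mm; the cylinder at (5, 12.5) does not reach this height (z outside [6.5, 15.5]); Taking the first minus the rest: none of the subtracted shapes is present at this height, so the result so far is unchanged — boundary = 21.58 mm. So its perimeter = 21.58 mm. Layer 14 is larger (21.58 vs 8.52 mm).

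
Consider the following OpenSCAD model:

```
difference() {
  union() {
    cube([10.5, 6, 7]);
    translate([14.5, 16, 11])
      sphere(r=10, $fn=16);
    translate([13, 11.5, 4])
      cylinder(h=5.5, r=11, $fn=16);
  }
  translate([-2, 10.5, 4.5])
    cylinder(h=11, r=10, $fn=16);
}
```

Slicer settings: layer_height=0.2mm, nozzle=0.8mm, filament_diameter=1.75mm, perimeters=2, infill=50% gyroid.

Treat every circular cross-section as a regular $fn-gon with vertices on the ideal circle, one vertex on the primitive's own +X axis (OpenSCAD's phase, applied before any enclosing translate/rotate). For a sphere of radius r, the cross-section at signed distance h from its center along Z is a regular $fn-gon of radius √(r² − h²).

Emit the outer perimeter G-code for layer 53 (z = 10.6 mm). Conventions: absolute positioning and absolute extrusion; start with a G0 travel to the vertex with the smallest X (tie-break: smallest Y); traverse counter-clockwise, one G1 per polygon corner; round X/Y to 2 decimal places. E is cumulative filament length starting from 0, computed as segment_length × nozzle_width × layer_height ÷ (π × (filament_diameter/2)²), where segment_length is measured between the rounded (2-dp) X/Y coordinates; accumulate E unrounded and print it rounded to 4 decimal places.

G0 X4.85 Y17.72 Z10.60
G1 X5.07 Y17.57 E0.0177
G1 X7.24 Y14.33 E0.2771
G1 X8.00 Y10.50 E0.5369
G1 X7.66 Y8.78 E0.6535
G1 X10.68 Y6.77 E0.8948
G1 X14.50 Y6.01 E1.1539
G1 X18.32 Y6.77 E1.4130
G1 X21.57 Y8.93 E1.6726
G1 X23.73 Y12.18 E1.9321
G1 X24.49 Y16.00 E2.1912
G1 X23.73 Y19.82 E2.4503
G1 X21.57 Y23.07 E2.7099
G1 X18.32 Y25.23 E2.9695
G1 X14.50 Y25.99 E3.2286
G1 X10.68 Y25.23 E3.4877
G1 X7.43 Y23.07 E3.7472
G1 X5.27 Y19.82 E4.0068
G1 X4.85 Y17.72 E4.1493

At z = 10.6 mm: the cube is absent (z outside [0, 7]); the r=10 sphere at (14.5, 16) contributes a regular 16-gon of circumradius √(10²−0.4²) = 9.992; the cylinder at (13, 11.5) does not reach this height (z outside [4, 9.5]); Taking the union: only the r=10 sphere at (14.5, 16) is present, so the union is just that shape — 1 connected region; the r=10 cylinder at (-2, 10.5) contributes a regular 16-gon of circumradius 10; Subtracting the remaining from the first: starting from that combined region, the r=10 cylinder at (-2, 10.5) partially overlaps it — only the 14.83 mm² overlap (of its 306.15 mm²) is removed, clipping the outline — 1 connected region. The outline is a single polygon with 18 vertices. Extrusion per mm of travel: 0.8 × 0.2 / (π × 0.875²) = 0.066520. Accumulating E over each segment gives final E = 4.1493.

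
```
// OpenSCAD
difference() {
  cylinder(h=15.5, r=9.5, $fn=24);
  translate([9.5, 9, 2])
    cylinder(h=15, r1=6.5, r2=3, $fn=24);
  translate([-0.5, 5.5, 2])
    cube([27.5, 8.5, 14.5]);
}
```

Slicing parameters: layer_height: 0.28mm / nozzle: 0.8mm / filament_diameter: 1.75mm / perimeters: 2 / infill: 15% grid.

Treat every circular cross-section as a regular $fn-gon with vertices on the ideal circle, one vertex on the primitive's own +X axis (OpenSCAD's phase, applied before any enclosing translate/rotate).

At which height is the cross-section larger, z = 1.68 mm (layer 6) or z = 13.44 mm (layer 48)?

Layer 6 (z = 1.68): the r=9.5 cylinder contributes a regular 24-gon of circumradius 9.5 (area = (24/2)·9.500²·sin(360°/24) = 280.30 mm²); the cone at (9.5, 9) does not reach this height (z outside [2, 17]); the cube at (-0.5, 5.5) does not reach this height (z outside [2, 16.5]); Subtracting the remaining from the first: none of the subtracted shapes is present at this height, so the r=9.5 cylinder is unchanged — area = 280.30 mm². So its area = 280.30 mm². Layer 48 (z = 13.44): the r=9.5 cylinder gives a regular 24-gon of circumradius 9.5 (constant along its height) (area = (24/2)·9.500²·sin(360°/24) = 280.30 mm²); the cone at (9.5, 9) (r1=6.5→r2=3) has section circumradius 3.831 here — a regular 24-gon (area = (24/2)·3.831²·sin(360°/24) = 45.57 mm²); the cube at (-0.5, 5.5) is present — its section is the full 27.5×8.5 rectangle (area 233.75 mm²); After the difference (first − rest): starting from the r=9.5 cylinder (280.30 mm²), the cone at (9.5, 9) partially overlaps it — only the 0.23 mm² overlap (of its 45.57 mm²) is removed, clipping the outline; the 27.5×8.5 cube at (-0.5, 5.5) partially overlaps it — only the 22.98 mm² overlap (of its 233.75 mm²) is removed, clipping the outline — area = 257.09 mm². So its area = 257.09 mm². Layer 6 is larger (280.30 vs 257.09 mm²).

layer 6 (z = 1.68 mm)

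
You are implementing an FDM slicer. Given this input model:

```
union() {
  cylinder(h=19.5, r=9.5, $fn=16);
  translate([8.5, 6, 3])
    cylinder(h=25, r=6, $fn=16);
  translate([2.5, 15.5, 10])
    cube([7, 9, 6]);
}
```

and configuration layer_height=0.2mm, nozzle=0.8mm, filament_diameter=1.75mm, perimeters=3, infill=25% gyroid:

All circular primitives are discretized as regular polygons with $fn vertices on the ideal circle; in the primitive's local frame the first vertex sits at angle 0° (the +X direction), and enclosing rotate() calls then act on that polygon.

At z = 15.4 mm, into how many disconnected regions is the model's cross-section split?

2

At z = 15.4 mm: the r=9.5 cylinder contributes a regular 16-gon of circumradius 9.5; the cylinder at (8.5, 6): section is a regular 16-gon, circumradius r=6; the 7×9 cube at (2.5, 15.5) contributes its full rectangle; Taking the union: the regions partially overlap (shared area 36.47 mm²), so overlapping operands fuse into one piece — 2 connected regions. The result has 2 disconnected regions.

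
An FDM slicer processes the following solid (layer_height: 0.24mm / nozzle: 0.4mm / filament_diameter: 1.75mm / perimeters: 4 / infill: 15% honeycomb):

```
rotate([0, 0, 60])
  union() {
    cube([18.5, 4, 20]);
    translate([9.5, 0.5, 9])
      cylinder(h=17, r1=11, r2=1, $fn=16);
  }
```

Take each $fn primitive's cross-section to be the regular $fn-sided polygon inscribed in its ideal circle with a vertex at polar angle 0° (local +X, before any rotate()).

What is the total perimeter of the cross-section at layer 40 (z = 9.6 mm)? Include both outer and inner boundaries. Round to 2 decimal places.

66.47 mm

At z = 9.6 mm: the 18.5×4 cube contributes its full rectangle (perimeter 45.00 mm); the cone at (9.5, 0.5) contributes a regular 16-gon of circumradius 10.647 (interpolated between r1=11 and r2=1 at t=0.035) (perimeter = 2·16·10.647·sin(180°/16) = 66.47 mm); Merging all regions: the 18.5×4 cube lies entirely inside the cone at (9.5, 0.5), so the union is just the cone at (9.5, 0.5) — boundary = 66.47 mm; (whole slice rotated 60° about Z — lengths, areas and connectivity unchanged). Overall, the cross-section is a single solid region. Total boundary length (outer) = 66.47 mm.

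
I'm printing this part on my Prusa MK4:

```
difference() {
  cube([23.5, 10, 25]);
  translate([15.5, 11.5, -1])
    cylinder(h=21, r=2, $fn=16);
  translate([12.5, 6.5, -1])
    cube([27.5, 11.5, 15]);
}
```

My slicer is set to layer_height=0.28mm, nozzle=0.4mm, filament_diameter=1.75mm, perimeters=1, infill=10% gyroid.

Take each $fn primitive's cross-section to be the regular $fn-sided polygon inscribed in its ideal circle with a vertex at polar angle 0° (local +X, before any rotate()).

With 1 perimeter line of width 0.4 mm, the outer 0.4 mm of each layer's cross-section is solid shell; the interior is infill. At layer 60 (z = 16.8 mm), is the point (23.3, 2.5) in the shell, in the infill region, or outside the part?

At z = 16.8 mm: the cube (footprint 23.5×10) is included at this height; the cylinder at (15.5, 11.5): section is a regular 16-gon, circumradius r=2; the cube at (12.5, 6.5) is absent (z outside [-1, 14]); After the difference (first − rest): starting from the 23.5×10 cube, the r=2 cylinder at (15.5, 11.5) partially overlaps it — only the 0.83 mm² overlap (of its 12.25 mm²) is removed, clipping the outline — 1 connected region. Overall, the cross-section is a single solid region. The nearest boundary edge runs (23.50, 10.00)→(23.50, 0.00); distance from the point to it = 0.20 mm. The point is inside the cross-section, 0.20 mm from the nearest boundary — within the 0.4 mm shell band (1 × 0.4).

shell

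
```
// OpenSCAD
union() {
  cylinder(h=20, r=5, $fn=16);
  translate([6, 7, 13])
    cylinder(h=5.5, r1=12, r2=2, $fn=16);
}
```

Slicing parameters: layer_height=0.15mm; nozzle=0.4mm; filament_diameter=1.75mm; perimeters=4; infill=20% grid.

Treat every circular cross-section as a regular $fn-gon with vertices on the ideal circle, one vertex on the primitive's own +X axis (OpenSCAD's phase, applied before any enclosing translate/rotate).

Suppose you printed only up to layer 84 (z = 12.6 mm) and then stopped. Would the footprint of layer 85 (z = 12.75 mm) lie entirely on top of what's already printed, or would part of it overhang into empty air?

Compare the two slices. At z = 12.6: the r=5 cylinder contributes a regular 16-gon of circumradius 5 (area = (16/2)·5.000²·sin(360°/16) = 76.54 mm²); the cone at (6, 7) does not reach this height (z outside [13, 18.5]); Merging all regions: only the r=5 cylinder is present, so the union is just that shape — area = 76.54 mm². At z = 12.75: the cylinder: section is a regular 16-gon, circumradius r=5 (area = (16/2)·5.000²·sin(360°/16) = 76.54 mm²); the cone at (6, 7) is absent (z outside [13, 18.5]); Combining (union): only the r=5 cylinder is present, so the union is just that shape — area = 76.54 mm². Checking containment: the cross-section at z = 12.75 is a subset of the cross-section at z = 12.6.

entirely on top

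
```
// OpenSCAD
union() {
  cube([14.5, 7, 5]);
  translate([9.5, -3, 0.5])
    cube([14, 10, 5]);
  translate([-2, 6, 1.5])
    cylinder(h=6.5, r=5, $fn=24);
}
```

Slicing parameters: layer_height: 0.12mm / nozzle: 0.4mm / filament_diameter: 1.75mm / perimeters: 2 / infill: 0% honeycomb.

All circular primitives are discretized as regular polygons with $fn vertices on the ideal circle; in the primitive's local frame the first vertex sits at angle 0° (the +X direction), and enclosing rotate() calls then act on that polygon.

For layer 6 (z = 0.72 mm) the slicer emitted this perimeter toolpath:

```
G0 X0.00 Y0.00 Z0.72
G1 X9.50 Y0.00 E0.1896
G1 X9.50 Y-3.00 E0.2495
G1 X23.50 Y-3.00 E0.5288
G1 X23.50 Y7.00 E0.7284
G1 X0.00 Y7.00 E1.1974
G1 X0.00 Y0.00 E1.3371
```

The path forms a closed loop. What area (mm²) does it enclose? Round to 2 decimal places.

206.50 mm²

Apply the shoelace formula to the sequence of (X, Y) vertices; enclosed area = 206.50 mm².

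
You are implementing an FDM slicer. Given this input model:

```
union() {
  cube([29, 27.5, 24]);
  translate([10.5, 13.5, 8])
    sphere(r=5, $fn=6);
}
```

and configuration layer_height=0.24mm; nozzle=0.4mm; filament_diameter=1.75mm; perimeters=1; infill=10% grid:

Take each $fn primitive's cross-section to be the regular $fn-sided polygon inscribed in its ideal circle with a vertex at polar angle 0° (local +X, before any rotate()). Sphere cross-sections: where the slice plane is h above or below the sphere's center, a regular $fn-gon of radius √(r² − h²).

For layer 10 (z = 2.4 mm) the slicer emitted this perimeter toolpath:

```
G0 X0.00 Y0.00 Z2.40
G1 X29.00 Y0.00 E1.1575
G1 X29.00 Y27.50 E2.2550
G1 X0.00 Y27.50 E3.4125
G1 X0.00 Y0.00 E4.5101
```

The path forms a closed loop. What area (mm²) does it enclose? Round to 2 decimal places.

Apply the shoelace formula to the sequence of (X, Y) vertices; enclosed area = 797.50 mm².

797.50 mm²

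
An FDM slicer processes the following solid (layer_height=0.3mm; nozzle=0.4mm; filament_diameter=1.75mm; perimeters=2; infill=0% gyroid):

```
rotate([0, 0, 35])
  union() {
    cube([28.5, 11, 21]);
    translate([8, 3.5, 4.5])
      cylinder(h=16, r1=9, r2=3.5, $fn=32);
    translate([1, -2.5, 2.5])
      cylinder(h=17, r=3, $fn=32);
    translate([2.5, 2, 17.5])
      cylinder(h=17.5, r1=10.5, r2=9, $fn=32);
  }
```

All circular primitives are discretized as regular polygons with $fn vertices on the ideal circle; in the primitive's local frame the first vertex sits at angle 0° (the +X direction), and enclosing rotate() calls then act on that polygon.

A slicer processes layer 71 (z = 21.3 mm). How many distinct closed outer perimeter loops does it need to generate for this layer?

At z = 21.3 mm: the cube is not intersected at this z (z outside [0, 21]); the cone at (8, 3.5) is absent (z outside [4.5, 20.5]); the cylinder at (1, -2.5) does not reach this height (z outside [2.5, 19.5]); the cone at (2.5, 2) contributes a regular 32-gon of circumradius 10.174 (interpolated between r1=10.5 and r2=9 at t=0.217); Combining (union): only the cone at (2.5, 2) is present, so the union is just that shape — 1 connected region; (whole slice rotated 35° about Z — lengths, areas and connectivity unchanged). The result has 1 disconnected region.

1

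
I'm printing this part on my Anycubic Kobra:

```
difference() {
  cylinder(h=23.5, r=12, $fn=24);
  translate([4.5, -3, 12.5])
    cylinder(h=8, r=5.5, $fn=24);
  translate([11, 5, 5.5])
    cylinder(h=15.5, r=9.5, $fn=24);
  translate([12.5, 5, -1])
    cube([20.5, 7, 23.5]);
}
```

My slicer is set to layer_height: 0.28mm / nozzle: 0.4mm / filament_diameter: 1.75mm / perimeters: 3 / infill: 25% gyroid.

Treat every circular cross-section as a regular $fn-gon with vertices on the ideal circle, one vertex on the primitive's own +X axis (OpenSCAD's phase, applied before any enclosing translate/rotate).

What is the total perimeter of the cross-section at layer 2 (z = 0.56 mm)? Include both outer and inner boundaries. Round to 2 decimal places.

At z = 0.56 mm: the cylinder: section is a regular 24-gon, circumradius r=12 (perimeter = 2·24·12.000·sin(180°/24) = 75.18 mm); the cylinder at (4.5, -3) does not reach this height (z outside [12.5, 20.5]); the cylinder at (11, 5) does not reach this height (z outside [5.5, 21]); the cube at (12.5, 5) is present — its section is the full 20.5×7 rectangle (perimeter 55.00 mm); Subtracting the remaining from the first: starting from the r=12 cylinder, the 20.5×7 cube at (12.5, 5) misses the remaining region (no effect) — boundary = 75.18 mm. Overall, the cross-section is a single solid region. Total boundary length (outer) = 75.18 mm.

75.18 mm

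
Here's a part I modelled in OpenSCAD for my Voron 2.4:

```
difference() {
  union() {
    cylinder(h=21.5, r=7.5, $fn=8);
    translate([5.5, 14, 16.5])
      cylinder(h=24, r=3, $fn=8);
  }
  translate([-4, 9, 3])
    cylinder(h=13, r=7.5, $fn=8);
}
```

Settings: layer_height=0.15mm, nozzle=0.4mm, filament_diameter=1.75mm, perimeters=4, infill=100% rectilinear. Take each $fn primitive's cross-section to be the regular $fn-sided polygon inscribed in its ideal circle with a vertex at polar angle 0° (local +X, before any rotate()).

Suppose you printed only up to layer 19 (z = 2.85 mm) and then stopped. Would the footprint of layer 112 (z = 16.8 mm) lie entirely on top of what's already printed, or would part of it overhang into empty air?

part overhangs

Compare the two slices. At z = 2.85: the cylinder: section is a regular 8-gon, circumradius r=7.5 (area = (8/2)·7.500²·sin(360°/8) = 159.10 mm²); the cylinder at (5.5, 14) is not intersected at this z (z outside [16.5, 40.5]); Merging all regions: only the r=7.5 cylinder is present, so the union is just that shape — area = 159.10 mm²; the cylinder at (-4, 9) does not reach this height (z outside [3, 16]); Subtracting the remaining from the first: none of the subtracted shapes is present at this height, so the result so far is unchanged — area = 159.10 mm². At z = 16.8: the cylinder: section is a regular 8-gon, circumradius r=7.5 (area = (8/2)·7.500²·sin(360°/8) = 159.10 mm²); the r=3 cylinder at (5.5, 14) contributes a regular 8-gon of circumradius 3 (area = (8/2)·3.000²·sin(360°/8) = 25.46 mm²); Merging all regions: the 2 present regions are separate (no shared area or edge), so areas and boundary lengths simply add and each stays a separate island — area = 184.55 mm²; the cylinder at (-4, 9) is absent (z outside [3, 16]); After the difference (first − rest): none of the subtracted shapes is present at this height, so that combined region is unchanged — area = 184.55 mm². Checking containment: at z = 16.8 the cross-section extends beyond the z = 2.85 cross-section by about 25.46 mm².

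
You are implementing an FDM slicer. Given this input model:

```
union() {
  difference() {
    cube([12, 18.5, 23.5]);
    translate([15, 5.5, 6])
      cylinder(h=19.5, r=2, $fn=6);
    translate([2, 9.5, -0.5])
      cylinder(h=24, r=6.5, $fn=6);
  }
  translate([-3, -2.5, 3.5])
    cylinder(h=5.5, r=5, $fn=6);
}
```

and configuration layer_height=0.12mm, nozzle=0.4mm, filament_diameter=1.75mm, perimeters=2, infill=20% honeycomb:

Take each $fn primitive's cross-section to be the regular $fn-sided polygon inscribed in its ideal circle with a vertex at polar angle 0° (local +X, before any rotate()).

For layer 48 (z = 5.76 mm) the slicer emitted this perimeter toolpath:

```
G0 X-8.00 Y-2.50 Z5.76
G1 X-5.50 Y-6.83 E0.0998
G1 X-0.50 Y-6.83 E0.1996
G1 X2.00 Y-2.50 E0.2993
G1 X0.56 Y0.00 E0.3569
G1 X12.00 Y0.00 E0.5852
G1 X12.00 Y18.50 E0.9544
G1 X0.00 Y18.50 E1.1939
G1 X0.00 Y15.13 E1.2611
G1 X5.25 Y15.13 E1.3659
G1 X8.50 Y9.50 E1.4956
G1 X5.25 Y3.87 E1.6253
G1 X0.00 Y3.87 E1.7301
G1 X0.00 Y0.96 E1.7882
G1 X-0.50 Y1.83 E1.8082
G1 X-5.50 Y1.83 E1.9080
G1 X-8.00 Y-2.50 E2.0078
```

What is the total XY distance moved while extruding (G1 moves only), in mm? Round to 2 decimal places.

Sum the Euclidean lengths of each G1 segment: total = 100.61 mm.

100.61 mm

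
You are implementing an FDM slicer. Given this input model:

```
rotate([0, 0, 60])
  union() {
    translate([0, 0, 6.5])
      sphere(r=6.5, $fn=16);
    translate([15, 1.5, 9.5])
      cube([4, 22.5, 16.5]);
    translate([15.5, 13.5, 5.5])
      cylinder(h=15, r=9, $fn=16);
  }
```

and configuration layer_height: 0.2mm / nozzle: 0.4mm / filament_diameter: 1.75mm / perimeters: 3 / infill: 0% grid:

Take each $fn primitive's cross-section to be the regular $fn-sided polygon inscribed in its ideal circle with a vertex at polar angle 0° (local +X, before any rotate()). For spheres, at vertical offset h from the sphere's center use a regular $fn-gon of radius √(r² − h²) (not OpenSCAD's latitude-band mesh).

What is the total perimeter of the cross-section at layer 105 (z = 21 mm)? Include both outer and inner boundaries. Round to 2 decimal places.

53.00 mm

At z = 21 mm: the sphere is absent (|z−center|=14.500 > r=6.5); the 4×22.5 cube at (15, 1.5) contributes its full rectangle (perimeter 53.00 mm); the cylinder at (15.5, 13.5) is not intersected at this z (z outside [5.5, 20.5]); Combining (union): only the 4×22.5 cube at (15, 1.5) is present, so the union is just that shape — boundary = 53.00 mm; (whole slice rotated 60° about Z — lengths, areas and connectivity unchanged). Overall, the cross-section is a single solid region. Total boundary length (outer) = 53.00 mm.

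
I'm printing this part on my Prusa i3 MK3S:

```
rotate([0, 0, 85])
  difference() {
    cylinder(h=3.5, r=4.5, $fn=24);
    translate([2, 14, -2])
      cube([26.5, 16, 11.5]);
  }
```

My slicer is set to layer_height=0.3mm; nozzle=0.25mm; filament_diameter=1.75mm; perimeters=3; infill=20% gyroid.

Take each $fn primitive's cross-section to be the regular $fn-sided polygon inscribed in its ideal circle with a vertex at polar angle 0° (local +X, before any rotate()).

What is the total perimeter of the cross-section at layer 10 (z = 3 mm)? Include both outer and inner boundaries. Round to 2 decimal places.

28.19 mm

At z = 3 mm: the r=4.5 cylinder contributes a regular 24-gon of circumradius 4.5 (perimeter = 2·24·4.500·sin(180°/24) = 28.19 mm); the cube at (2, 14) is present — its section is the full 26.5×16 rectangle (perimeter 85.00 mm); Subtracting the remaining from the first: starting from the r=4.5 cylinder, the 26.5×16 cube at (2, 14) misses the remaining region (no effect) — boundary = 28.19 mm; (rotated 85° about Z; rotation is an isometry so areas/perimeters/island counts are preserved). Overall, the cross-section is a single solid region. Total boundary length (outer) = 28.19 mm.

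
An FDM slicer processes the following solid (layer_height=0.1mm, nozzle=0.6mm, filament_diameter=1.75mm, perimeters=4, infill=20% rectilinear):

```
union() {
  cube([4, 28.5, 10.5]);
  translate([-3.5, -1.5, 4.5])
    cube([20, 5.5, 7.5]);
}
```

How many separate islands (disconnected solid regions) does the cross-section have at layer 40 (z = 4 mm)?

1

At z = 4 mm: the 4×28.5 cube contributes its full rectangle; the cube at (-3.5, -1.5) is not intersected at this z (z outside [4.5, 12]); Merging all regions: only the 4×28.5 cube is present, so the union is just that shape — 1 connected region. Overall, the cross-section is a single solid region. Island count = 1.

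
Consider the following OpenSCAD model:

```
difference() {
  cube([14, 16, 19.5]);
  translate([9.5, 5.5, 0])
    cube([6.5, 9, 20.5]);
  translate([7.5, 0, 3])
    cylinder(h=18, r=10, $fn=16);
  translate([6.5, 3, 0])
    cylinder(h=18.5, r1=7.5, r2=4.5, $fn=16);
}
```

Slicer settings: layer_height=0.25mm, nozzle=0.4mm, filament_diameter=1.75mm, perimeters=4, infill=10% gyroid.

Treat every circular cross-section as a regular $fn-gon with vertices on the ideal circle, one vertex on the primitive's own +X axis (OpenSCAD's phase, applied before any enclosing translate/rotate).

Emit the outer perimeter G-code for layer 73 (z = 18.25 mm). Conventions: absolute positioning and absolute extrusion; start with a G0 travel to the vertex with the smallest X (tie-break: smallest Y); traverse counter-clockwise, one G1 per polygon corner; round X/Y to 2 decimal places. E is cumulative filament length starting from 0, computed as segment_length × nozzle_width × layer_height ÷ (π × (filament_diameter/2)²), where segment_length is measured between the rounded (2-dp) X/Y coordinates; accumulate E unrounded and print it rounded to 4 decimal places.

At z = 18.25 mm: the 14×16 cube contributes its full rectangle; the 6.5×9 cube at (9.5, 5.5) contributes its full rectangle; the r=10 cylinder at (7.5, 0) contributes a regular 16-gon of circumradius 10; the cone at (6.5, 3) (r1=7.5→r2=4.5) has section circumradius 4.541 here — a regular 16-gon; After the difference (first − rest): starting from the 14×16 cube, the 6.5×9 cube at (9.5, 5.5) partially overlaps it — only the 40.50 mm² overlap (of its 58.50 mm²) is removed, clipping the outline; the r=10 cylinder at (7.5, 0) partially overlaps it — only the 110.52 mm² overlap (of its 306.15 mm²) is removed, clipping the outline; the cone at (6.5, 3) misses the remaining region (no effect) — 1 connected region. The outline is a single polygon with 9 vertices. Extrusion per mm of travel: 0.4 × 0.25 / (π × 0.875²) = 0.041575. Accumulating E over each segment gives final E = 1.8744.

G0 X0.00 Y6.43 Z18.25
G1 X0.43 Y7.07 E0.0321
G1 X3.67 Y9.24 E0.1942
G1 X7.50 Y10.00 E0.3565
G1 X9.50 Y9.60 E0.4413
G1 X9.50 Y14.50 E0.6450
G1 X14.00 Y14.50 E0.8321
G1 X14.00 Y16.00 E0.8945
G1 X0.00 Y16.00 E1.4765
G1 X0.00 Y6.43 E1.8744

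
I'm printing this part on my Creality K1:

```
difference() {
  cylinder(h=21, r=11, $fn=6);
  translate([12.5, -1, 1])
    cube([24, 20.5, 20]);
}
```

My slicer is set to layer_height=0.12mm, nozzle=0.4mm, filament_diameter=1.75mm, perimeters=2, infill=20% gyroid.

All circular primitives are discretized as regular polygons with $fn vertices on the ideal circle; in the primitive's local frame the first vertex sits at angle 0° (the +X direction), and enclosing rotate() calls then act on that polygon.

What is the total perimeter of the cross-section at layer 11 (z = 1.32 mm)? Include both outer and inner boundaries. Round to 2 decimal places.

At z = 1.32 mm: the cylinder: section is a regular 6-gon, circumradius r=11 (perimeter = 2·6·11.000·sin(180°/6) = 66.00 mm); the 24×20.5 cube at (12.5, -1) contributes its full rectangle (perimeter 89.00 mm); Taking the first minus the rest: starting from the r=11 cylinder, the 24×20.5 cube at (12.5, -1) misses the remaining region (no effect) — boundary = 66.00 mm. Overall, the cross-section is a single solid region. Total boundary length (outer) = 66.00 mm.

66.00 mm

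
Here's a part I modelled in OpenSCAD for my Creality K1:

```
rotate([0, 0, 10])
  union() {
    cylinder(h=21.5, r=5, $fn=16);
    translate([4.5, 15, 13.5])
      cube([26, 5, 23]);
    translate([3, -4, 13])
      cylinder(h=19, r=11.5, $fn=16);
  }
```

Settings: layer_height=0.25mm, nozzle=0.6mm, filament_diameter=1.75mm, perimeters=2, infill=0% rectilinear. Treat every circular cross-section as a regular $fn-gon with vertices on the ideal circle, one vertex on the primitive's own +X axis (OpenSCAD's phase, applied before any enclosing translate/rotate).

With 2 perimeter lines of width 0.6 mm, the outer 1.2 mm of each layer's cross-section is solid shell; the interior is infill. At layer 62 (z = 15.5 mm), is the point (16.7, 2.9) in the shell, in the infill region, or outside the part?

outside

At z = 15.5 mm: the r=5 cylinder contributes a regular 16-gon of circumradius 5; the 26×5 cube at (4.5, 15) contributes its full rectangle; the r=11.5 cylinder at (3, -4) contributes a regular 16-gon of circumradius 11.5; Taking the union: the regions partially overlap (shared area 76.54 mm²), so overlapping operands fuse into one piece — 2 connected regions; (whole slice rotated 10° about Z — lengths, areas and connectivity unchanged). Overall, the cross-section has 2 separate islands. Undo the 10° rotation: the query point maps to (16.950, -0.044) in the un-rotated model frame. The nearest boundary edge runs (13.62, 0.40)→(14.50, -4.00); distance from the point to it = 3.17 mm. The point is not inside any of the regions above, so it lies outside the cross-section (3.17 mm from the nearest boundary).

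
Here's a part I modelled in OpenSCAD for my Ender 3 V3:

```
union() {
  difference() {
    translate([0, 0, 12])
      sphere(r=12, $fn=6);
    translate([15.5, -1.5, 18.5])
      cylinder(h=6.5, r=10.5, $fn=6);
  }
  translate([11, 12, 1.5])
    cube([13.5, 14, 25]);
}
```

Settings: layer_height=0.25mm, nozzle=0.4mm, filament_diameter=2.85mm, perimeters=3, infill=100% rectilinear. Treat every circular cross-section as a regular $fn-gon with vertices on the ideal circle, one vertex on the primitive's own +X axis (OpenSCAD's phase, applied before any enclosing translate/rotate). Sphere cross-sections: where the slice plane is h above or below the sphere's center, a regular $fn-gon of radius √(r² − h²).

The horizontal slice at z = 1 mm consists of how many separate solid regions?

1

At z = 1 mm: the sphere: section is a regular 6-gon, circumradius = √(r²−h²) = √(12²−11²) = 4.796; the cylinder at (15.5, -1.5) is absent (z outside [18.5, 25]); Taking the first minus the rest: none of the subtracted shapes is present at this height, so the r=12 sphere is unchanged — 1 connected region; the cube at (11, 12) is not intersected at this z (z outside [1.5, 26.5]); Merging all regions: only that combined region is present, so the union is just that shape — 1 connected region. The result has 1 disconnected region.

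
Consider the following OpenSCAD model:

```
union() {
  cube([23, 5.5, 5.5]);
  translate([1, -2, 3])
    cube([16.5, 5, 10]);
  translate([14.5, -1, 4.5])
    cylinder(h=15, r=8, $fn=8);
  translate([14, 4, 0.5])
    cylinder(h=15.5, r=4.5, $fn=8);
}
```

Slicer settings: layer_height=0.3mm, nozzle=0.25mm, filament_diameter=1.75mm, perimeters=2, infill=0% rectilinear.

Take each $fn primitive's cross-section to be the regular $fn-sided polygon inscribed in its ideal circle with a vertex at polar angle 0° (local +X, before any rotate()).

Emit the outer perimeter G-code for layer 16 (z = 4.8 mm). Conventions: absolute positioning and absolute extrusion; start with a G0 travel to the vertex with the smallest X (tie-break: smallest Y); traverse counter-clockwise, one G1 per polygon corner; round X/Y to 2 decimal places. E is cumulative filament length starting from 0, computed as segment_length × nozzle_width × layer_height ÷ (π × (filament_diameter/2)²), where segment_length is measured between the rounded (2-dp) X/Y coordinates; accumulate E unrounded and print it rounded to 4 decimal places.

At z = 4.8 mm: the 23×5.5 cube contributes its full rectangle; the cube at (1, -2) (footprint 16.5×5) is included at this height; the r=8 cylinder at (14.5, -1) gives a regular 8-gon of circumradius 8 (constant along its height); the r=4.5 cylinder at (14, 4) gives a regular 8-gon of circumradius 4.5 (constant along its height); Combining (union): the regions partially overlap (shared area 187.20 mm²), so overlapping operands fuse into one piece — 1 connected region. The outline is a single polygon with 18 vertices. Extrusion per mm of travel: 0.25 × 0.3 / (π × 0.875²) = 0.031181. Accumulating E over each segment gives final E = 2.2148.

G0 X0.00 Y0.00 Z4.80
G1 X1.00 Y0.00 E0.0312
G1 X1.00 Y-2.00 E0.0935
G1 X6.91 Y-2.00 E0.2778
G1 X8.84 Y-6.66 E0.4351
G1 X14.50 Y-9.00 E0.6261
G1 X20.16 Y-6.66 E0.8170
G1 X22.50 Y-1.00 E1.0080
G1 X22.09 Y0.00 E1.0417
G1 X23.00 Y0.00 E1.0701
G1 X23.00 Y5.50 E1.2416
G1 X18.12 Y5.50 E1.3938
G1 X17.83 Y5.62 E1.4035
G1 X17.18 Y7.18 E1.4562
G1 X14.00 Y8.50 E1.5636
G1 X10.82 Y7.18 E1.6710
G1 X10.12 Y5.50 E1.7277
G1 X0.00 Y5.50 E2.0433
G1 X0.00 Y0.00 E2.2148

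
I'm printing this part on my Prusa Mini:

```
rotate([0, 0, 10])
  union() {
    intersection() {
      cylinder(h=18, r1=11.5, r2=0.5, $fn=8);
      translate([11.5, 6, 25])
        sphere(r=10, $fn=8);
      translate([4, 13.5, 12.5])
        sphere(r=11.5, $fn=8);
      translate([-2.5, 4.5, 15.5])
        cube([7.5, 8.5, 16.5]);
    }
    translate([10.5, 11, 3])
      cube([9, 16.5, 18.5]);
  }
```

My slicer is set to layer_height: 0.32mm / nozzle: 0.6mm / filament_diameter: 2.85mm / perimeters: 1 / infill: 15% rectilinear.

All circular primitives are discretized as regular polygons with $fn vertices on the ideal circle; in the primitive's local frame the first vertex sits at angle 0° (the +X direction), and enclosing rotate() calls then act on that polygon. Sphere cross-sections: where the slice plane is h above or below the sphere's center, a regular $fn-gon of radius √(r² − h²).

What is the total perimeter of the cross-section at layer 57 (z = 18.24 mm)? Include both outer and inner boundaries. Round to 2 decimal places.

51.00 mm

At z = 18.24 mm: the cone is not intersected at this z (z outside [0, 18]); the sphere at (11.5, 6): section is a regular 8-gon, circumradius = √(r²−h²) = √(10²−6.76²) = 7.369 (perimeter = 2·8·7.369·sin(180°/8) = 45.12 mm); the r=11.5 sphere at (4, 13.5) contributes a regular 8-gon of circumradius √(11.5²−5.74²) = 9.965 (perimeter = 2·8·9.965·sin(180°/8) = 61.02 mm); the cube at (-2.5, 4.5) (footprint 7.5×8.5) is included at this height (perimeter 32.00 mm); Keeping only the common overlap: at least one operand is absent at this height, so nothing remains; the cube at (10.5, 11) (footprint 9×16.5) is included at this height (perimeter 51.00 mm); Merging all regions: only the 9×16.5 cube at (10.5, 11) is present, so the union is just that shape — boundary = 51.00 mm; (rotated 10° about Z; rotation is an isometry so areas/perimeters/island counts are preserved). Overall, the cross-section is a single solid region. Total boundary length (outer) = 51.00 mm.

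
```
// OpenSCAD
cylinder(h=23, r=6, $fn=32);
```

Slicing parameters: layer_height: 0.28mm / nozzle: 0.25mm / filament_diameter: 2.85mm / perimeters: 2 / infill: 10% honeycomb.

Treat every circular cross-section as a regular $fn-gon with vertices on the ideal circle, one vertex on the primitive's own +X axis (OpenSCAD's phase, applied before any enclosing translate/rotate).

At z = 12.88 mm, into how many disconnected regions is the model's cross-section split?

1

At z = 12.88 mm: the cylinder: section is a regular 32-gon, circumradius r=6. The result has 1 disconnected region.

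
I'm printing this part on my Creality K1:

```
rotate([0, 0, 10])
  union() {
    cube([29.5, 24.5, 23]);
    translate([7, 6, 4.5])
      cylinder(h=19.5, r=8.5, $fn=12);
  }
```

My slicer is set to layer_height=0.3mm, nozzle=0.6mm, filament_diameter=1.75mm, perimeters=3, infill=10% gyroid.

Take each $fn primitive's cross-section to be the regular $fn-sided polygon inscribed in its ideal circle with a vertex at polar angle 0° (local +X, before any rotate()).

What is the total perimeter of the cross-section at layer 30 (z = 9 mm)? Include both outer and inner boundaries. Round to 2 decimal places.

At z = 9 mm: the cube (footprint 29.5×24.5) is included at this height (perimeter 108.00 mm); the r=8.5 cylinder at (7, 6) gives a regular 12-gon of circumradius 8.5 (constant along its height) (perimeter = 2·12·8.500·sin(180°/12) = 52.80 mm); Combining (union): the regions partially overlap (shared area 190.45 mm²), so the edge portions inside another operand are dropped and the merged outline is re-measured after clipping — boundary = 110.03 mm; (rotated 10° about Z; rotation is an isometry so areas/perimeters/island counts are preserved). Overall, the cross-section is a single solid region. Total boundary length (outer) = 110.03 mm.

110.03 mm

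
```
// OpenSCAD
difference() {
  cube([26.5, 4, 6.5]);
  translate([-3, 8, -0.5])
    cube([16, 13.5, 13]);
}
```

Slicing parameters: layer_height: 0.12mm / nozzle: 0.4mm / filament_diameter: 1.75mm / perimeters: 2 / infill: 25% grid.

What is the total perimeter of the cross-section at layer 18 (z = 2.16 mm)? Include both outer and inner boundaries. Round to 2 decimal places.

61.00 mm

At z = 2.16 mm: the cube is present — its section is the full 26.5×4 rectangle (perimeter 61.00 mm); the cube at (-3, 8) (footprint 16×13.5) is included at this height (perimeter 59.00 mm); After the difference (first − rest): starting from the 26.5×4 cube, the 16×13.5 cube at (-3, 8) misses the remaining region (no effect) — boundary = 61.00 mm. Overall, the cross-section is a single solid region. Total boundary length (outer) = 61.00 mm.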